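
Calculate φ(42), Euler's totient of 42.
12

42 = 2 × 3 × 7
φ(n) = n × ∏(1 - 1/p) for each prime p dividing n
φ(42) = 42 × (1 - 1/2) × (1 - 1/3) × (1 - 1/7) = 12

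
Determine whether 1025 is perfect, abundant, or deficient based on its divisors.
deficient

Proper divisors of 1025: sum = 1 + 5 + 25 + 41 + 205 = 277
Since 277 < 1025, 1025 is deficient.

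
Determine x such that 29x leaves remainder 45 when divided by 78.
x ≡ 15 (mod 78)

gcd(29, 78) = 1, which divides 45, so solutions exist.
Find 29^(-1) mod 78 by the extended Euclidean algorithm:
78 = 2 × 29 + 20  ⟹  20 = (1)·78 + (-2)·29
29 = 1 × 20 + 9  ⟹  9 = (-1)·78 + (3)·29
20 = 2 × 9 + 2  ⟹  2 = (3)·78 + (-8)·29
9 = 4 × 2 + 1  ⟹  1 = (-13)·78 + (35)·29
So (35)·29 ≡ 1 (mod 78), i.e. 29^(-1) ≡ 35 (mod 78).
x ≡ 35 × 45 = 1575 ≡ 15 (mod 78).
Check: 29 × 15 = 435 ≡ 45 (mod 78).
Unique solution: x ≡ 15 (mod 78)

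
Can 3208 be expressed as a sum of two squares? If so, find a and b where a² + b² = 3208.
38² + 42² (a=38, b=42)

Factorization: 3208 = 2^3 × 401
By Fermat: n is sum of two squares iff every prime p ≡ 3 (mod 4) appears to even power.
All primes ≡ 3 (mod 4) appear to even power.
Search a = 0, 1, 2, … for 3208 - a² a perfect square: first hit at a = 38: 3208 - 1444 = 1764 = 42².
3208 = 38² + 42² = 1444 + 1764 ✓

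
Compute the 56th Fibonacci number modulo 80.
37

Matrix identity: Q^n = [[F_(n+1), F_n], [F_n, F_(n-1)]] with Q = [[1,1],[1,0]].
n = 56 = 111000₂. Square-and-multiply, entries mod 80:
Q^1 = [[1,1],[1,0]]
Q^3 = (Q^1)²·Q = [[3,2],[2,1]]
Q^7 = (Q^3)²·Q = [[21,13],[13,8]]
Q^14 = (Q^7)² = [[50,57],[57,73]]
Q^28 = (Q^14)² = [[69,51],[51,18]]
Q^56 = (Q^28)² = [[2,37],[37,45]]
F_56 mod 80 = Q^56[0][1] = 37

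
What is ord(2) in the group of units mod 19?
18

19 is prime, so ord(2) divides φ(19) = 18.
Divisors of 18: 1, 2, 3, 6, 9, 18.
Repeated squaring: 2^1 ≡ 2, 2^2 ≡ 4, 2^4 ≡ 16, 2^8 ≡ 9, 2^16 ≡ 5 (mod 19).
Test 2^d mod 19 for each divisor d in increasing order:
2^1 ≡ 2
2^2 ≡ 4
2^3 = 2^2·2^1 ≡ 8
2^6 = 2^4·2^2 ≡ 7
2^9 = 2^8·2^1 ≡ 18
2^18 = 2^16·2^2 ≡ 1  ← first divisor giving 1
The order is 18.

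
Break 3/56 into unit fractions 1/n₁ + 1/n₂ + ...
1/19 + 1/1064

Greedy algorithm:
3/56: ceiling(56/3) = 19, use 1/19
1/1064: ceiling(1064/1) = 1064, use 1/1064
Result: 3/56 = 1/19 + 1/1064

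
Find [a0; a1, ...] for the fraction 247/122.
[2; 40, 1, 2]

Euclidean algorithm steps:
247 = 2 × 122 + 3
122 = 40 × 3 + 2
3 = 1 × 2 + 1
2 = 2 × 1 + 0
Continued fraction: [2; 40, 1, 2]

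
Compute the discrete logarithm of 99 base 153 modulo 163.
51

Baby-step giant-step with step n = ⌈√163⌉ = 13.
Baby steps 153^j mod 163 (j:value) for j=0..12: 0:1, 1:153, 2:100, 3:141, 4:57, 5:82, 6:158, 7:50, 8:152, 9:110, 10:41, 11:79, 12:25.
Giant-step multiplier: 153^(-13) ≡ 153^(162-13) = 153^149 ≡ 148 (mod 163).
Giant steps γ_i = 99·148^i mod 163: γ_0=99, γ_1=145, γ_2=107, γ_3=25 (in table at j=12).
x = i·n + j = 3·13 + 12 = 51.
Check: 153^51 ≡ 99 (mod 163).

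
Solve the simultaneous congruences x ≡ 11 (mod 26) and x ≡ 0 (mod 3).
63

Using Chinese Remainder Theorem:
M = 26 × 3 = 78
M1 = 3, M2 = 26
y1 = 3^(-1) mod 26 = 9
y2 = 26^(-1) mod 3 = 2
x = (11×3×9 + 0×26×2) mod 78 = 63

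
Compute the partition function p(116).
1188908248

p(n) counts ways to write n as a sum of positive integers (order ignored).
Euler's pentagonal recurrence: p(k) = p(k-1) + p(k-2) - p(k-5) - p(k-7) + p(k-12) + p(k-15) - ... (offsets j(3j∓1)/2, signs ++--, p(0)=1, p(<0)=0).
DP table for k = 0..115: p(0)=1, p(1)=1, p(2)=2, p(3)=3, p(4)=5, p(5)=7, p(6)=11, p(7)=15, p(8)=22, p(9)=30, p(10)=42, p(11)=56, p(12)=77, p(13)=101, p(14)=135, p(15)=176, p(16)=231, p(17)=297, p(18)=385, p(19)=490, p(20)=627, p(21)=792, p(22)=1002, p(23)=1255, p(24)=1575, p(25)=1958, p(26)=2436, p(27)=3010, p(28)=3718, p(29)=4565, p(30)=5604, p(31)=6842, p(32)=8349, p(33)=10143, p(34)=12310, p(35)=14883, p(36)=17977, p(37)=21637, p(38)=26015, p(39)=31185, p(40)=37338, p(41)=44583, p(42)=53174, p(43)=63261, p(44)=75175, p(45)=89134, p(46)=105558, p(47)=124754, p(48)=147273, p(49)=173525, p(50)=204226, p(51)=239943, p(52)=281589, p(53)=329931, p(54)=386155, p(55)=451276, p(56)=526823, p(57)=614154, p(58)=715220, p(59)=831820, p(60)=966467, p(61)=1121505, p(62)=1300156, p(63)=1505499, p(64)=1741630, p(65)=2012558, p(66)=2323520, p(67)=2679689, p(68)=3087735, p(69)=3554345, p(70)=4087968, p(71)=4697205, p(72)=5392783, p(73)=6185689, p(74)=7089500, p(75)=8118264, p(76)=9289091, p(77)=10619863, p(78)=12132164, p(79)=13848650, p(80)=15796476, p(81)=18004327, p(82)=20506255, p(83)=23338469, p(84)=26543660, p(85)=30167357, p(86)=34262962, p(87)=38887673, p(88)=44108109, p(89)=49995925, p(90)=56634173, p(91)=64112359, p(92)=72533807, p(93)=82010177, p(94)=92669720, p(95)=104651419, p(96)=118114304, p(97)=133230930, p(98)=150198136, p(99)=169229875, p(100)=190569292, p(101)=214481126, p(102)=241265379, p(103)=271248950, p(104)=304801365, p(105)=342325709, p(106)=384276336, p(107)=431149389, p(108)=483502844, p(109)=541946240, p(110)=607163746, p(111)=679903203, p(112)=761002156, p(113)=851376628, p(114)=952050665, p(115)=1064144451.
Final step: p(116) = p(115) + p(114) - p(111) - p(109) + p(104) + p(101) - p(94) - p(90) + p(81) + p(76) - p(65) - p(59) + p(46) + p(39) - p(24) - p(16)
= 1064144451 + 952050665 - 679903203 - 541946240 + 304801365 + 214481126 - 92669720 - 56634173 + 18004327 + 9289091 - 2012558 - 831820 + 105558 + 31185 - 1575 - 231
= 1188908248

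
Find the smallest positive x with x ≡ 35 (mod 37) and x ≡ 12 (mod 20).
72

Using Chinese Remainder Theorem:
M = 37 × 20 = 740
M1 = 20, M2 = 37
y1 = 20^(-1) mod 37 = 13
y2 = 37^(-1) mod 20 = 13
x = (35×20×13 + 12×37×13) mod 740 = 72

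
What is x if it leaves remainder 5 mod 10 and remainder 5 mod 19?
5

Using Chinese Remainder Theorem:
M = 10 × 19 = 190
M1 = 19, M2 = 10
y1 = 19^(-1) mod 10 = 9
y2 = 10^(-1) mod 19 = 2
x = (5×19×9 + 5×10×2) mod 190 = 5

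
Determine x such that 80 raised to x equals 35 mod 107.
8

Baby-step giant-step with step n = ⌈√107⌉ = 11.
Baby steps 80^j mod 107 (j:value) for j=0..10: 0:1, 1:80, 2:87, 3:5, 4:79, 5:7, 6:25, 7:74, 8:35, 9:18, 10:49.
h = 35 is already in the table at j=8, so x = 8.
Check: 80^8 ≡ 35 (mod 107).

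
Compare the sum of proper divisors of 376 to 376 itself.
deficient

Proper divisors of 376: sum = 1 + 2 + 4 + 8 + 47 + 94 + 188 = 344
Since 344 < 376, 376 is deficient.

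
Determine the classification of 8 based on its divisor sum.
deficient

Proper divisors of 8: sum = 1 + 2 + 4 = 7
Since 7 < 8, 8 is deficient.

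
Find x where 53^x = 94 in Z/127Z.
66

Baby-step giant-step with step n = ⌈√127⌉ = 12.
Baby steps 53^j mod 127 (j:value) for j=0..11: 0:1, 1:53, 2:15, 3:33, 4:98, 5:114, 6:73, 7:59, 8:79, 9:123, 10:42, 11:67.
Giant-step multiplier: 53^(-12) ≡ 53^(126-12) = 53^114 ≡ 76 (mod 127).
Giant steps γ_i = 94·76^i mod 127: γ_0=94, γ_1=32, γ_2=19, γ_3=47, γ_4=16, γ_5=73 (in table at j=6).
x = i·n + j = 5·12 + 6 = 66.
Check: 53^66 ≡ 94 (mod 127).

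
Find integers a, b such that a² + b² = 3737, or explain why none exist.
4² + 61² (a=4, b=61)

Factorization: 3737 = 37 × 101
By Fermat: n is sum of two squares iff every prime p ≡ 3 (mod 4) appears to even power.
All primes ≡ 3 (mod 4) appear to even power.
Search a = 0, 1, 2, … for 3737 - a² a perfect square: first hit at a = 4: 3737 - 16 = 3721 = 61².
3737 = 4² + 61² = 16 + 3721 ✓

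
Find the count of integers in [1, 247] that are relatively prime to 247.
216

247 = 13 × 19
φ(n) = n × ∏(1 - 1/p) for each prime p dividing n
φ(247) = 247 × (1 - 1/13) × (1 - 1/19) = 216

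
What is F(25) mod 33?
16

Matrix identity: Q^n = [[F_(n+1), F_n], [F_n, F_(n-1)]] with Q = [[1,1],[1,0]].
n = 25 = 11001₂. Square-and-multiply, entries mod 33:
Q^1 = [[1,1],[1,0]]
Q^3 = (Q^1)²·Q = [[3,2],[2,1]]
Q^6 = (Q^3)² = [[13,8],[8,5]]
Q^12 = (Q^6)² = [[2,12],[12,23]]
Q^25 = (Q^12)²·Q = [[19,16],[16,3]]
F_25 mod 33 = Q^25[0][1] = 16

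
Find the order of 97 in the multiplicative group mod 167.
83

167 is prime, so ord(97) divides φ(167) = 166.
Divisors of 166: 1, 2, 83, 166.
Repeated squaring: 97^1 ≡ 97, 97^2 ≡ 57, 97^4 ≡ 76, 97^8 ≡ 98, 97^16 ≡ 85, 97^32 ≡ 44, 97^64 ≡ 99, 97^128 ≡ 115 (mod 167).
Test 97^d mod 167 for each divisor d in increasing order:
97^1 ≡ 97
97^2 ≡ 57
97^83 = 97^64·97^16·97^2·97^1 ≡ 1  ← first divisor giving 1
The order is 83.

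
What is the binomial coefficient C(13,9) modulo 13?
0

Using Lucas' theorem:
Write n=13 and k=9 in base 13:
n in base 13: [1, 0]
k in base 13: [0, 9]
C(13,9) mod 13 = ∏ C(n_i, k_i) mod 13
Digit binomials (mod 13): C(1,0) = 1; C(0,9) = 0 (k_i > n_i)
Product: 1 × 0 = 0 ≡ 0 (mod 13)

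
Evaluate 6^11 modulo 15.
6

Repeated squaring. Binary of 11 = 1011.
6^1 ≡ 6 (mod 15); 6^2 ≡ 6 (mod 15); 6^4 ≡ 6 (mod 15); 6^8 ≡ 6 (mod 15)
6^11 = 6^1 × 6^2 × 6^8 ≡ 6 (mod 15)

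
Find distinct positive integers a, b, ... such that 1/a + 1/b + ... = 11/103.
1/10 + 1/148 + 1/25407 + 1/1936521540

Greedy algorithm:
11/103: ceiling(103/11) = 10, use 1/10
7/1030: ceiling(1030/7) = 148, use 1/148
3/76220: ceiling(76220/3) = 25407, use 1/25407
1/1936521540: ceiling(1936521540/1) = 1936521540, use 1/1936521540
Result: 11/103 = 1/10 + 1/148 + 1/25407 + 1/1936521540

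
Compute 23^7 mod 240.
167

Repeated squaring. Binary of 7 = 111.
23^1 ≡ 23 (mod 240); 23^2 ≡ 49 (mod 240); 23^4 ≡ 1 (mod 240)
23^7 = 23^1 × 23^2 × 23^4 ≡ 167 (mod 240)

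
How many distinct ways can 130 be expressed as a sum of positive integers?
5371315400

p(n) counts ways to write n as a sum of positive integers (order ignored).
Euler's pentagonal recurrence: p(k) = p(k-1) + p(k-2) - p(k-5) - p(k-7) + p(k-12) + p(k-15) - ... (offsets j(3j∓1)/2, signs ++--, p(0)=1, p(<0)=0).
DP table for k = 0..129: p(0)=1, p(1)=1, p(2)=2, p(3)=3, p(4)=5, p(5)=7, p(6)=11, p(7)=15, p(8)=22, p(9)=30, p(10)=42, p(11)=56, p(12)=77, p(13)=101, p(14)=135, p(15)=176, p(16)=231, p(17)=297, p(18)=385, p(19)=490, p(20)=627, p(21)=792, p(22)=1002, p(23)=1255, p(24)=1575, p(25)=1958, p(26)=2436, p(27)=3010, p(28)=3718, p(29)=4565, p(30)=5604, p(31)=6842, p(32)=8349, p(33)=10143, p(34)=12310, p(35)=14883, p(36)=17977, p(37)=21637, p(38)=26015, p(39)=31185, p(40)=37338, p(41)=44583, p(42)=53174, p(43)=63261, p(44)=75175, p(45)=89134, p(46)=105558, p(47)=124754, p(48)=147273, p(49)=173525, p(50)=204226, p(51)=239943, p(52)=281589, p(53)=329931, p(54)=386155, p(55)=451276, p(56)=526823, p(57)=614154, p(58)=715220, p(59)=831820, p(60)=966467, p(61)=1121505, p(62)=1300156, p(63)=1505499, p(64)=1741630, p(65)=2012558, p(66)=2323520, p(67)=2679689, p(68)=3087735, p(69)=3554345, p(70)=4087968, p(71)=4697205, p(72)=5392783, p(73)=6185689, p(74)=7089500, p(75)=8118264, p(76)=9289091, p(77)=10619863, p(78)=12132164, p(79)=13848650, p(80)=15796476, p(81)=18004327, p(82)=20506255, p(83)=23338469, p(84)=26543660, p(85)=30167357, p(86)=34262962, p(87)=38887673, p(88)=44108109, p(89)=49995925, p(90)=56634173, p(91)=64112359, p(92)=72533807, p(93)=82010177, p(94)=92669720, p(95)=104651419, p(96)=118114304, p(97)=133230930, p(98)=150198136, p(99)=169229875, p(100)=190569292, p(101)=214481126, p(102)=241265379, p(103)=271248950, p(104)=304801365, p(105)=342325709, p(106)=384276336, p(107)=431149389, p(108)=483502844, p(109)=541946240, p(110)=607163746, p(111)=679903203, p(112)=761002156, p(113)=851376628, p(114)=952050665, p(115)=1064144451, p(116)=1188908248, p(117)=1327710076, p(118)=1482074143, p(119)=1653668665, p(120)=1844349560, p(121)=2056148051, p(122)=2291320912, p(123)=2552338241, p(124)=2841940500, p(125)=3163127352, p(126)=3519222692, p(127)=3913864295, p(128)=4351078600, p(129)=4835271870.
Final step: p(130) = p(129) + p(128) - p(125) - p(123) + p(118) + p(115) - p(108) - p(104) + p(95) + p(90) - p(79) - p(73) + p(60) + p(53) - p(38) - p(30) + p(13) + p(4)
= 4835271870 + 4351078600 - 3163127352 - 2552338241 + 1482074143 + 1064144451 - 483502844 - 304801365 + 104651419 + 56634173 - 13848650 - 6185689 + 966467 + 329931 - 26015 - 5604 + 101 + 5
= 5371315400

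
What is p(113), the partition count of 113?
851376628

p(n) counts ways to write n as a sum of positive integers (order ignored).
Euler's pentagonal recurrence: p(k) = p(k-1) + p(k-2) - p(k-5) - p(k-7) + p(k-12) + p(k-15) - ... (offsets j(3j∓1)/2, signs ++--, p(0)=1, p(<0)=0).
DP table for k = 0..112: p(0)=1, p(1)=1, p(2)=2, p(3)=3, p(4)=5, p(5)=7, p(6)=11, p(7)=15, p(8)=22, p(9)=30, p(10)=42, p(11)=56, p(12)=77, p(13)=101, p(14)=135, p(15)=176, p(16)=231, p(17)=297, p(18)=385, p(19)=490, p(20)=627, p(21)=792, p(22)=1002, p(23)=1255, p(24)=1575, p(25)=1958, p(26)=2436, p(27)=3010, p(28)=3718, p(29)=4565, p(30)=5604, p(31)=6842, p(32)=8349, p(33)=10143, p(34)=12310, p(35)=14883, p(36)=17977, p(37)=21637, p(38)=26015, p(39)=31185, p(40)=37338, p(41)=44583, p(42)=53174, p(43)=63261, p(44)=75175, p(45)=89134, p(46)=105558, p(47)=124754, p(48)=147273, p(49)=173525, p(50)=204226, p(51)=239943, p(52)=281589, p(53)=329931, p(54)=386155, p(55)=451276, p(56)=526823, p(57)=614154, p(58)=715220, p(59)=831820, p(60)=966467, p(61)=1121505, p(62)=1300156, p(63)=1505499, p(64)=1741630, p(65)=2012558, p(66)=2323520, p(67)=2679689, p(68)=3087735, p(69)=3554345, p(70)=4087968, p(71)=4697205, p(72)=5392783, p(73)=6185689, p(74)=7089500, p(75)=8118264, p(76)=9289091, p(77)=10619863, p(78)=12132164, p(79)=13848650, p(80)=15796476, p(81)=18004327, p(82)=20506255, p(83)=23338469, p(84)=26543660, p(85)=30167357, p(86)=34262962, p(87)=38887673, p(88)=44108109, p(89)=49995925, p(90)=56634173, p(91)=64112359, p(92)=72533807, p(93)=82010177, p(94)=92669720, p(95)=104651419, p(96)=118114304, p(97)=133230930, p(98)=150198136, p(99)=169229875, p(100)=190569292, p(101)=214481126, p(102)=241265379, p(103)=271248950, p(104)=304801365, p(105)=342325709, p(106)=384276336, p(107)=431149389, p(108)=483502844, p(109)=541946240, p(110)=607163746, p(111)=679903203, p(112)=761002156.
Final step: p(113) = p(112) + p(111) - p(108) - p(106) + p(101) + p(98) - p(91) - p(87) + p(78) + p(73) - p(62) - p(56) + p(43) + p(36) - p(21) - p(13)
= 761002156 + 679903203 - 483502844 - 384276336 + 214481126 + 150198136 - 64112359 - 38887673 + 12132164 + 6185689 - 1300156 - 526823 + 63261 + 17977 - 792 - 101
= 851376628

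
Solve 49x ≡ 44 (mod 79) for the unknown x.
x ≡ 67 (mod 79)

gcd(49, 79) = 1, which divides 44, so solutions exist.
Find 49^(-1) mod 79 by the extended Euclidean algorithm:
79 = 1 × 49 + 30  ⟹  30 = (1)·79 + (-1)·49
49 = 1 × 30 + 19  ⟹  19 = (-1)·79 + (2)·49
30 = 1 × 19 + 11  ⟹  11 = (2)·79 + (-3)·49
19 = 1 × 11 + 8  ⟹  8 = (-3)·79 + (5)·49
11 = 1 × 8 + 3  ⟹  3 = (5)·79 + (-8)·49
8 = 2 × 3 + 2  ⟹  2 = (-13)·79 + (21)·49
3 = 1 × 2 + 1  ⟹  1 = (18)·79 + (-29)·49
So (-29)·49 ≡ 1 (mod 79), i.e. 49^(-1) ≡ -29 ≡ 50 (mod 79).
x ≡ 50 × 44 = 2200 ≡ 67 (mod 79).
Check: 49 × 67 = 3283 ≡ 44 (mod 79).
Unique solution: x ≡ 67 (mod 79)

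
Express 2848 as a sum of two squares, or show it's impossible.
12² + 52² (a=12, b=52)

Factorization: 2848 = 2^5 × 89
By Fermat: n is sum of two squares iff every prime p ≡ 3 (mod 4) appears to even power.
All primes ≡ 3 (mod 4) appear to even power.
Search a = 0, 1, 2, … for 2848 - a² a perfect square: first hit at a = 12: 2848 - 144 = 2704 = 52².
2848 = 12² + 52² = 144 + 2704 ✓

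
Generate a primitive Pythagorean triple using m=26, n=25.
(51, 1300, 1301)

Euclid's formula: a = m² - n², b = 2mn, c = m² + n²
m = 26, n = 25
a = 26² - 25² = 676 - 625 = 51
b = 2 × 26 × 25 = 1300
c = 26² + 25² = 676 + 625 = 1301
Verification: 51² + 1300² = 2601 + 1690000 = 1692601 = 1301² ✓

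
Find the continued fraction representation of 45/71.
[0; 1, 1, 1, 2, 1, 2, 2]

Euclidean algorithm steps:
45 = 0 × 71 + 45
71 = 1 × 45 + 26
45 = 1 × 26 + 19
26 = 1 × 19 + 7
19 = 2 × 7 + 5
7 = 1 × 5 + 2
5 = 2 × 2 + 1
2 = 2 × 1 + 0
Continued fraction: [0; 1, 1, 1, 2, 1, 2, 2]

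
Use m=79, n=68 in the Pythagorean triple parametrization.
(1617, 10744, 10865)

Euclid's formula: a = m² - n², b = 2mn, c = m² + n²
m = 79, n = 68
a = 79² - 68² = 6241 - 4624 = 1617
b = 2 × 79 × 68 = 10744
c = 79² + 68² = 6241 + 4624 = 10865
Verification: 1617² + 10744² = 2614689 + 115433536 = 118048225 = 10865² ✓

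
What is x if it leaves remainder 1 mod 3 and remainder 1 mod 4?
1

Using Chinese Remainder Theorem:
M = 3 × 4 = 12
M1 = 4, M2 = 3
y1 = 4^(-1) mod 3 = 1
y2 = 3^(-1) mod 4 = 3
x = (1×4×1 + 1×3×3) mod 12 = 1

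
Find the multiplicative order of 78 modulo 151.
25

151 is prime, so ord(78) divides φ(151) = 150.
Divisors of 150: 1, 2, 3, 5, 6, 10, 15, 25, 30, 50, 75, 150.
Repeated squaring: 78^1 ≡ 78, 78^2 ≡ 44, 78^4 ≡ 124, 78^8 ≡ 125, 78^16 ≡ 72, 78^32 ≡ 50, 78^64 ≡ 84, 78^128 ≡ 110 (mod 151).
Test 78^d mod 151 for each divisor d in increasing order:
78^1 ≡ 78
78^2 ≡ 44
78^3 = 78^2·78^1 ≡ 110
78^5 = 78^4·78^1 ≡ 8
78^6 = 78^4·78^2 ≡ 20
78^10 = 78^8·78^2 ≡ 64
78^15 = 78^8·78^4·78^2·78^1 ≡ 59
78^25 = 78^16·78^8·78^1 ≡ 1  ← first divisor giving 1
The order is 25.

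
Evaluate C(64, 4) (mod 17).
1

Using Lucas' theorem:
Write n=64 and k=4 in base 17:
n in base 17: [3, 13]
k in base 17: [0, 4]
C(64,4) mod 17 = ∏ C(n_i, k_i) mod 17
Digit binomials (mod 17): C(3,0) = 1; C(13,4) = 715 ≡ 1
Product: 1 × 1 = 1 ≡ 1 (mod 17)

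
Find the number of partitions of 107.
431149389

p(n) counts ways to write n as a sum of positive integers (order ignored).
Euler's pentagonal recurrence: p(k) = p(k-1) + p(k-2) - p(k-5) - p(k-7) + p(k-12) + p(k-15) - ... (offsets j(3j∓1)/2, signs ++--, p(0)=1, p(<0)=0).
DP table for k = 0..106: p(0)=1, p(1)=1, p(2)=2, p(3)=3, p(4)=5, p(5)=7, p(6)=11, p(7)=15, p(8)=22, p(9)=30, p(10)=42, p(11)=56, p(12)=77, p(13)=101, p(14)=135, p(15)=176, p(16)=231, p(17)=297, p(18)=385, p(19)=490, p(20)=627, p(21)=792, p(22)=1002, p(23)=1255, p(24)=1575, p(25)=1958, p(26)=2436, p(27)=3010, p(28)=3718, p(29)=4565, p(30)=5604, p(31)=6842, p(32)=8349, p(33)=10143, p(34)=12310, p(35)=14883, p(36)=17977, p(37)=21637, p(38)=26015, p(39)=31185, p(40)=37338, p(41)=44583, p(42)=53174, p(43)=63261, p(44)=75175, p(45)=89134, p(46)=105558, p(47)=124754, p(48)=147273, p(49)=173525, p(50)=204226, p(51)=239943, p(52)=281589, p(53)=329931, p(54)=386155, p(55)=451276, p(56)=526823, p(57)=614154, p(58)=715220, p(59)=831820, p(60)=966467, p(61)=1121505, p(62)=1300156, p(63)=1505499, p(64)=1741630, p(65)=2012558, p(66)=2323520, p(67)=2679689, p(68)=3087735, p(69)=3554345, p(70)=4087968, p(71)=4697205, p(72)=5392783, p(73)=6185689, p(74)=7089500, p(75)=8118264, p(76)=9289091, p(77)=10619863, p(78)=12132164, p(79)=13848650, p(80)=15796476, p(81)=18004327, p(82)=20506255, p(83)=23338469, p(84)=26543660, p(85)=30167357, p(86)=34262962, p(87)=38887673, p(88)=44108109, p(89)=49995925, p(90)=56634173, p(91)=64112359, p(92)=72533807, p(93)=82010177, p(94)=92669720, p(95)=104651419, p(96)=118114304, p(97)=133230930, p(98)=150198136, p(99)=169229875, p(100)=190569292, p(101)=214481126, p(102)=241265379, p(103)=271248950, p(104)=304801365, p(105)=342325709, p(106)=384276336.
Final step: p(107) = p(106) + p(105) - p(102) - p(100) + p(95) + p(92) - p(85) - p(81) + p(72) + p(67) - p(56) - p(50) + p(37) + p(30) - p(15) - p(7)
= 384276336 + 342325709 - 241265379 - 190569292 + 104651419 + 72533807 - 30167357 - 18004327 + 5392783 + 2679689 - 526823 - 204226 + 21637 + 5604 - 176 - 15
= 431149389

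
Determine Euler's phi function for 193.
192

193 = 193
φ(n) = n × ∏(1 - 1/p) for each prime p dividing n
φ(193) = 193 × (1 - 1/193) = 192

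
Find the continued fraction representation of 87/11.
[7; 1, 10]

Euclidean algorithm steps:
87 = 7 × 11 + 10
11 = 1 × 10 + 1
10 = 10 × 1 + 0
Continued fraction: [7; 1, 10]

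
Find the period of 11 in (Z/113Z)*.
56

113 is prime, so ord(11) divides φ(113) = 112.
Divisors of 112: 1, 2, 4, 7, 8, 14, 16, 28, 56, 112.
Repeated squaring: 11^1 ≡ 11, 11^2 ≡ 8, 11^4 ≡ 64, 11^8 ≡ 28, 11^16 ≡ 106, 11^32 ≡ 49, 11^64 ≡ 28 (mod 113).
Test 11^d mod 113 for each divisor d in increasing order:
11^1 ≡ 11
11^2 ≡ 8
11^4 ≡ 64
11^7 = 11^4·11^2·11^1 ≡ 95
11^8 ≡ 28
11^14 = 11^8·11^4·11^2 ≡ 98
11^16 ≡ 106
11^28 = 11^16·11^8·11^4 ≡ 112
11^56 = 11^32·11^16·11^8 ≡ 1  ← first divisor giving 1
The order is 56.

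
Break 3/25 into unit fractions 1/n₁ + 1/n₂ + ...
1/9 + 1/113 + 1/25425

Greedy algorithm:
3/25: ceiling(25/3) = 9, use 1/9
2/225: ceiling(225/2) = 113, use 1/113
1/25425: ceiling(25425/1) = 25425, use 1/25425
Result: 3/25 = 1/9 + 1/113 + 1/25425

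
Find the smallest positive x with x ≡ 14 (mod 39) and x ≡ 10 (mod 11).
131

Using Chinese Remainder Theorem:
M = 39 × 11 = 429
M1 = 11, M2 = 39
y1 = 11^(-1) mod 39 = 32
y2 = 39^(-1) mod 11 = 2
x = (14×11×32 + 10×39×2) mod 429 = 131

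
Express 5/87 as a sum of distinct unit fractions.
1/18 + 1/522

Greedy algorithm:
5/87: ceiling(87/5) = 18, use 1/18
1/522: ceiling(522/1) = 522, use 1/522
Result: 5/87 = 1/18 + 1/522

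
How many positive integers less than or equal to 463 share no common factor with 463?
462

463 = 463
φ(n) = n × ∏(1 - 1/p) for each prime p dividing n
φ(463) = 463 × (1 - 1/463) = 462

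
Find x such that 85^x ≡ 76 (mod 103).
90

Baby-step giant-step with step n = ⌈√103⌉ = 11.
Baby steps 85^j mod 103 (j:value) for j=0..10: 0:1, 1:85, 2:15, 3:39, 4:19, 5:70, 6:79, 7:20, 8:52, 9:94, 10:59.
Giant-step multiplier: 85^(-11) ≡ 85^(102-11) = 85^91 ≡ 74 (mod 103).
Giant steps γ_i = 76·74^i mod 103: γ_0=76, γ_1=62, γ_2=56, γ_3=24, γ_4=25, γ_5=99, γ_6=13, γ_7=35, γ_8=15 (in table at j=2).
x = i·n + j = 8·11 + 2 = 90.
Check: 85^90 ≡ 76 (mod 103).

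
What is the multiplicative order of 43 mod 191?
95

191 is prime, so ord(43) divides φ(191) = 190.
Divisors of 190: 1, 2, 5, 10, 19, 38, 95, 190.
Repeated squaring: 43^1 ≡ 43, 43^2 ≡ 130, 43^4 ≡ 92, 43^8 ≡ 60, 43^16 ≡ 162, 43^32 ≡ 77, 43^64 ≡ 8, 43^128 ≡ 64 (mod 191).
Test 43^d mod 191 for each divisor d in increasing order:
43^1 ≡ 43
43^2 ≡ 130
43^5 = 43^4·43^1 ≡ 136
43^10 = 43^8·43^2 ≡ 160
43^19 = 43^16·43^2·43^1 ≡ 49
43^38 = 43^32·43^4·43^2 ≡ 109
43^95 = 43^64·43^16·43^8·43^4·43^2·43^1 ≡ 1  ← first divisor giving 1
The order is 95.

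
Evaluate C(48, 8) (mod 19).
7

Using Lucas' theorem:
Write n=48 and k=8 in base 19:
n in base 19: [2, 10]
k in base 19: [0, 8]
C(48,8) mod 19 = ∏ C(n_i, k_i) mod 19
Digit binomials (mod 19): C(2,0) = 1; C(10,8) = 45 ≡ 7
Product: 1 × 7 = 7 ≡ 7 (mod 19)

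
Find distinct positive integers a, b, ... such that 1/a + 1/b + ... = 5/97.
1/20 + 1/647 + 1/1255180

Greedy algorithm:
5/97: ceiling(97/5) = 20, use 1/20
3/1940: ceiling(1940/3) = 647, use 1/647
1/1255180: ceiling(1255180/1) = 1255180, use 1/1255180
Result: 5/97 = 1/20 + 1/647 + 1/1255180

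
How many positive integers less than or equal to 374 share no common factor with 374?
160

374 = 2 × 11 × 17
φ(n) = n × ∏(1 - 1/p) for each prime p dividing n
φ(374) = 374 × (1 - 1/2) × (1 - 1/11) × (1 - 1/17) = 160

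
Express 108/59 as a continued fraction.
[1; 1, 4, 1, 9]

Euclidean algorithm steps:
108 = 1 × 59 + 49
59 = 1 × 49 + 10
49 = 4 × 10 + 9
10 = 1 × 9 + 1
9 = 9 × 1 + 0
Continued fraction: [1; 1, 4, 1, 9]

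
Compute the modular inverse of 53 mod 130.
27

gcd(53, 130) = 1, so the inverse exists.
Extended Euclidean algorithm on (130, 53):
130 = 2 × 53 + 24  ⟹  24 = (1)·130 + (-2)·53
53 = 2 × 24 + 5  ⟹  5 = (-2)·130 + (5)·53
24 = 4 × 5 + 4  ⟹  4 = (9)·130 + (-22)·53
5 = 1 × 4 + 1  ⟹  1 = (-11)·130 + (27)·53
So (27)·53 ≡ 1 (mod 130), i.e. 53^(-1) ≡ 27 (mod 130).
Check: 53 × 27 = 1431 ≡ 1 (mod 130)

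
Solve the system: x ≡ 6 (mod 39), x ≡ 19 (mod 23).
318

Using Chinese Remainder Theorem:
M = 39 × 23 = 897
M1 = 23, M2 = 39
y1 = 23^(-1) mod 39 = 17
y2 = 39^(-1) mod 23 = 13
x = (6×23×17 + 19×39×13) mod 897 = 318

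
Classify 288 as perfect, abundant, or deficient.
abundant

Proper divisors of 288: sum = 1 + 2 + 3 + 4 + 6 + 8 + 9 + 12 + ... + 48 + 72 + 96 + 144 (17 divisors) = 531
Since 531 > 288, 288 is abundant.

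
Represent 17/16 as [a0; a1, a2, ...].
[1; 16]

Euclidean algorithm steps:
17 = 1 × 16 + 1
16 = 16 × 1 + 0
Continued fraction: [1; 16]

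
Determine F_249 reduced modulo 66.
34

Matrix identity: Q^n = [[F_(n+1), F_n], [F_n, F_(n-1)]] with Q = [[1,1],[1,0]].
n = 249 = 11111001₂. Square-and-multiply, entries mod 66:
Q^1 = [[1,1],[1,0]]
Q^3 = (Q^1)²·Q = [[3,2],[2,1]]
Q^7 = (Q^3)²·Q = [[21,13],[13,8]]
Q^15 = (Q^7)²·Q = [[63,16],[16,47]]
Q^31 = (Q^15)²·Q = [[45,1],[1,44]]
Q^62 = (Q^31)² = [[46,23],[23,23]]
Q^124 = (Q^62)² = [[5,3],[3,2]]
Q^249 = (Q^124)²·Q = [[55,34],[34,21]]
F_249 mod 66 = Q^249[0][1] = 34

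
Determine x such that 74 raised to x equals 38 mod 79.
66

Baby-step giant-step with step n = ⌈√79⌉ = 9.
Baby steps 74^j mod 79 (j:value) for j=0..8: 0:1, 1:74, 2:25, 3:33, 4:72, 5:35, 6:62, 7:6, 8:49.
Giant-step multiplier: 74^(-9) ≡ 74^(78-9) = 74^69 ≡ 69 (mod 79).
Giant steps γ_i = 38·69^i mod 79: γ_0=38, γ_1=15, γ_2=8, γ_3=78, γ_4=10, γ_5=58, γ_6=52, γ_7=33 (in table at j=3).
x = i·n + j = 7·9 + 3 = 66.
Check: 74^66 ≡ 38 (mod 79).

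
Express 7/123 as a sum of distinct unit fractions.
1/18 + 1/738

Greedy algorithm:
7/123: ceiling(123/7) = 18, use 1/18
1/738: ceiling(738/1) = 738, use 1/738
Result: 7/123 = 1/18 + 1/738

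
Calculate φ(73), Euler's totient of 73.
72

73 = 73
φ(n) = n × ∏(1 - 1/p) for each prime p dividing n
φ(73) = 73 × (1 - 1/73) = 72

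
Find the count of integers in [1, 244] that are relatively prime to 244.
120

244 = 2^2 × 61
φ(n) = n × ∏(1 - 1/p) for each prime p dividing n
φ(244) = 244 × (1 - 1/2) × (1 - 1/61) = 120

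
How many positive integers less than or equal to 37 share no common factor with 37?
36

37 = 37
φ(n) = n × ∏(1 - 1/p) for each prime p dividing n
φ(37) = 37 × (1 - 1/37) = 36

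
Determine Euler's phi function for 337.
336

337 = 337
φ(n) = n × ∏(1 - 1/p) for each prime p dividing n
φ(337) = 337 × (1 - 1/337) = 336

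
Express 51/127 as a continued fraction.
[0; 2, 2, 25]

Euclidean algorithm steps:
51 = 0 × 127 + 51
127 = 2 × 51 + 25
51 = 2 × 25 + 1
25 = 25 × 1 + 0
Continued fraction: [0; 2, 2, 25]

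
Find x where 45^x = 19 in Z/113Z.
71

Baby-step giant-step with step n = ⌈√113⌉ = 11.
Baby steps 45^j mod 113 (j:value) for j=0..10: 0:1, 1:45, 2:104, 3:47, 4:81, 5:29, 6:62, 7:78, 8:7, 9:89, 10:50.
Giant-step multiplier: 45^(-11) ≡ 45^(112-11) = 45^101 ≡ 79 (mod 113).
Giant steps γ_i = 19·79^i mod 113: γ_0=19, γ_1=32, γ_2=42, γ_3=41, γ_4=75, γ_5=49, γ_6=29 (in table at j=5).
x = i·n + j = 6·11 + 5 = 71.
Check: 45^71 ≡ 19 (mod 113).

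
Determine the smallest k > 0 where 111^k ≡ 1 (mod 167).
166

167 is prime, so ord(111) divides φ(167) = 166.
Divisors of 166: 1, 2, 83, 166.
Repeated squaring: 111^1 ≡ 111, 111^2 ≡ 130, 111^4 ≡ 33, 111^8 ≡ 87, 111^16 ≡ 54, 111^32 ≡ 77, 111^64 ≡ 84, 111^128 ≡ 42 (mod 167).
Test 111^d mod 167 for each divisor d in increasing order:
111^1 ≡ 111
111^2 ≡ 130
111^83 = 111^64·111^16·111^2·111^1 ≡ 166
111^166 = 111^128·111^32·111^4·111^2 ≡ 1  ← first divisor giving 1
The order is 166.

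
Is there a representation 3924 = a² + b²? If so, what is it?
18² + 60² (a=18, b=60)

Factorization: 3924 = 2^2 × 3^2 × 109
By Fermat: n is sum of two squares iff every prime p ≡ 3 (mod 4) appears to even power.
All primes ≡ 3 (mod 4) appear to even power.
Search a = 0, 1, 2, … for 3924 - a² a perfect square: first hit at a = 18: 3924 - 324 = 3600 = 60².
3924 = 18² + 60² = 324 + 3600 ✓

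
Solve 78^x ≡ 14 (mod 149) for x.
43

Baby-step giant-step with step n = ⌈√149⌉ = 13.
Baby steps 78^j mod 149 (j:value) for j=0..12: 0:1, 1:78, 2:124, 3:136, 4:29, 5:27, 6:20, 7:70, 8:96, 9:38, 10:133, 11:93, 12:102.
Giant-step multiplier: 78^(-13) ≡ 78^(148-13) = 78^135 ≡ 48 (mod 149).
Giant steps γ_i = 14·48^i mod 149: γ_0=14, γ_1=76, γ_2=72, γ_3=29 (in table at j=4).
x = i·n + j = 3·13 + 4 = 43.
Check: 78^43 ≡ 14 (mod 149).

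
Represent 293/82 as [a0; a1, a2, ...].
[3; 1, 1, 2, 1, 11]

Euclidean algorithm steps:
293 = 3 × 82 + 47
82 = 1 × 47 + 35
47 = 1 × 35 + 12
35 = 2 × 12 + 11
12 = 1 × 11 + 1
11 = 11 × 1 + 0
Continued fraction: [3; 1, 1, 2, 1, 11]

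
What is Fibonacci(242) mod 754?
699

Matrix identity: Q^n = [[F_(n+1), F_n], [F_n, F_(n-1)]] with Q = [[1,1],[1,0]].
n = 242 = 11110010₂. Square-and-multiply, entries mod 754:
Q^1 = [[1,1],[1,0]]
Q^3 = (Q^1)²·Q = [[3,2],[2,1]]
Q^7 = (Q^3)²·Q = [[21,13],[13,8]]
Q^15 = (Q^7)²·Q = [[233,610],[610,377]]
Q^30 = (Q^15)² = [[379,378],[378,1]]
Q^60 = (Q^30)² = [[5,380],[380,379]]
Q^121 = (Q^60)²·Q = [[55,411],[411,398]]
Q^242 = (Q^121)² = [[34,699],[699,89]]
F_242 mod 754 = Q^242[0][1] = 699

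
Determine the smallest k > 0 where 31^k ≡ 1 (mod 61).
60

61 is prime, so ord(31) divides φ(61) = 60.
Divisors of 60: 1, 2, 3, 4, 5, 6, 10, 12, 15, 20, 30, 60.
Repeated squaring: 31^1 ≡ 31, 31^2 ≡ 46, 31^4 ≡ 42, 31^8 ≡ 56, 31^16 ≡ 25, 31^32 ≡ 15 (mod 61).
Test 31^d mod 61 for each divisor d in increasing order:
31^1 ≡ 31
31^2 ≡ 46
31^3 = 31^2·31^1 ≡ 23
31^4 ≡ 42
31^5 = 31^4·31^1 ≡ 21
31^6 = 31^4·31^2 ≡ 41
31^10 = 31^8·31^2 ≡ 14
31^12 = 31^8·31^4 ≡ 34
31^15 = 31^8·31^4·31^2·31^1 ≡ 50
31^20 = 31^16·31^4 ≡ 13
31^30 = 31^16·31^8·31^4·31^2 ≡ 60
31^60 = 31^32·31^16·31^8·31^4 ≡ 1  ← first divisor giving 1
The order is 60.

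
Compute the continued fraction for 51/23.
[2; 4, 1, 1, 2]

Euclidean algorithm steps:
51 = 2 × 23 + 5
23 = 4 × 5 + 3
5 = 1 × 3 + 2
3 = 1 × 2 + 1
2 = 2 × 1 + 0
Continued fraction: [2; 4, 1, 1, 2]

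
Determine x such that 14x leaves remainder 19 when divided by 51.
x ≡ 5 (mod 51)

gcd(14, 51) = 1, which divides 19, so solutions exist.
Find 14^(-1) mod 51 by the extended Euclidean algorithm:
51 = 3 × 14 + 9  ⟹  9 = (1)·51 + (-3)·14
14 = 1 × 9 + 5  ⟹  5 = (-1)·51 + (4)·14
9 = 1 × 5 + 4  ⟹  4 = (2)·51 + (-7)·14
5 = 1 × 4 + 1  ⟹  1 = (-3)·51 + (11)·14
So (11)·14 ≡ 1 (mod 51), i.e. 14^(-1) ≡ 11 (mod 51).
x ≡ 11 × 19 = 209 ≡ 5 (mod 51).
Check: 14 × 5 = 70 ≡ 19 (mod 51).
Unique solution: x ≡ 5 (mod 51)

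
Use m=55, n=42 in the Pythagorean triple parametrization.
(1261, 4620, 4789)

Euclid's formula: a = m² - n², b = 2mn, c = m² + n²
m = 55, n = 42
a = 55² - 42² = 3025 - 1764 = 1261
b = 2 × 55 × 42 = 4620
c = 55² + 42² = 3025 + 1764 = 4789
Verification: 1261² + 4620² = 1590121 + 21344400 = 22934521 = 4789² ✓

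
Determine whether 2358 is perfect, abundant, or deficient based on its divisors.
abundant

Proper divisors of 2358: sum = 1 + 2 + 3 + 6 + 9 + 18 + 131 + 262 + 393 + 786 + 1179 = 2790
Since 2790 > 2358, 2358 is abundant.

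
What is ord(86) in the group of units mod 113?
112

113 is prime, so ord(86) divides φ(113) = 112.
Divisors of 112: 1, 2, 4, 7, 8, 14, 16, 28, 56, 112.
Repeated squaring: 86^1 ≡ 86, 86^2 ≡ 51, 86^4 ≡ 2, 86^8 ≡ 4, 86^16 ≡ 16, 86^32 ≡ 30, 86^64 ≡ 109 (mod 113).
Test 86^d mod 113 for each divisor d in increasing order:
86^1 ≡ 86
86^2 ≡ 51
86^4 ≡ 2
86^7 = 86^4·86^2·86^1 ≡ 71
86^8 ≡ 4
86^14 = 86^8·86^4·86^2 ≡ 69
86^16 ≡ 16
86^28 = 86^16·86^8·86^4 ≡ 15
86^56 = 86^32·86^16·86^8 ≡ 112
86^112 = 86^64·86^32·86^16 ≡ 1  ← first divisor giving 1
The order is 112.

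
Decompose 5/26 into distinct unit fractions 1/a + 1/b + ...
1/6 + 1/39

Greedy algorithm:
5/26: ceiling(26/5) = 6, use 1/6
1/39: ceiling(39/1) = 39, use 1/39
Result: 5/26 = 1/6 + 1/39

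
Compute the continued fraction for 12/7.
[1; 1, 2, 2]

Euclidean algorithm steps:
12 = 1 × 7 + 5
7 = 1 × 5 + 2
5 = 2 × 2 + 1
2 = 2 × 1 + 0
Continued fraction: [1; 1, 2, 2]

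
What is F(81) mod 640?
226

Matrix identity: Q^n = [[F_(n+1), F_n], [F_n, F_(n-1)]] with Q = [[1,1],[1,0]].
n = 81 = 1010001₂. Square-and-multiply, entries mod 640:
Q^1 = [[1,1],[1,0]]
Q^2 = (Q^1)² = [[2,1],[1,1]]
Q^5 = (Q^2)²·Q = [[8,5],[5,3]]
Q^10 = (Q^5)² = [[89,55],[55,34]]
Q^20 = (Q^10)² = [[66,365],[365,341]]
Q^40 = (Q^20)² = [[621,75],[75,546]]
Q^81 = (Q^40)²·Q = [[71,226],[226,485]]
F_81 mod 640 = Q^81[0][1] = 226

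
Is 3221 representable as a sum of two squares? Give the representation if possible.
14² + 55² (a=14, b=55)

Factorization: 3221 = 3221
By Fermat: n is sum of two squares iff every prime p ≡ 3 (mod 4) appears to even power.
All primes ≡ 3 (mod 4) appear to even power.
Search a = 0, 1, 2, … for 3221 - a² a perfect square: first hit at a = 14: 3221 - 196 = 3025 = 55².
3221 = 14² + 55² = 196 + 3025 ✓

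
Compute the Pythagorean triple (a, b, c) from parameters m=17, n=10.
(189, 340, 389)

Euclid's formula: a = m² - n², b = 2mn, c = m² + n²
m = 17, n = 10
a = 17² - 10² = 289 - 100 = 189
b = 2 × 17 × 10 = 340
c = 17² + 10² = 289 + 100 = 389
Verification: 189² + 340² = 35721 + 115600 = 151321 = 389² ✓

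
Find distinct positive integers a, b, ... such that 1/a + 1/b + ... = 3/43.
1/15 + 1/323 + 1/208335

Greedy algorithm:
3/43: ceiling(43/3) = 15, use 1/15
2/645: ceiling(645/2) = 323, use 1/323
1/208335: ceiling(208335/1) = 208335, use 1/208335
Result: 3/43 = 1/15 + 1/323 + 1/208335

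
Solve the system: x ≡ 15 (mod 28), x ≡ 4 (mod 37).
855

Using Chinese Remainder Theorem:
M = 28 × 37 = 1036
M1 = 37, M2 = 28
y1 = 37^(-1) mod 28 = 25
y2 = 28^(-1) mod 37 = 4
x = (15×37×25 + 4×28×4) mod 1036 = 855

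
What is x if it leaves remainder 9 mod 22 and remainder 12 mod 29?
273

Using Chinese Remainder Theorem:
M = 22 × 29 = 638
M1 = 29, M2 = 22
y1 = 29^(-1) mod 22 = 19
y2 = 22^(-1) mod 29 = 4
x = (9×29×19 + 12×22×4) mod 638 = 273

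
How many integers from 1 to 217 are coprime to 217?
180

217 = 7 × 31
φ(n) = n × ∏(1 - 1/p) for each prime p dividing n
φ(217) = 217 × (1 - 1/7) × (1 - 1/31) = 180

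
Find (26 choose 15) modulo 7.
1

Using Lucas' theorem:
Write n=26 and k=15 in base 7:
n in base 7: [3, 5]
k in base 7: [2, 1]
C(26,15) mod 7 = ∏ C(n_i, k_i) mod 7
Digit binomials (mod 7): C(3,2) = 3; C(5,1) = 5
Product: 3 × 5 = 15 ≡ 1 (mod 7)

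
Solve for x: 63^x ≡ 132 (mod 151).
135

Baby-step giant-step with step n = ⌈√151⌉ = 13.
Baby steps 63^j mod 151 (j:value) for j=0..12: 0:1, 1:63, 2:43, 3:142, 4:37, 5:66, 6:81, 7:120, 8:10, 9:26, 10:128, 11:61, 12:68.
Giant-step multiplier: 63^(-13) ≡ 63^(150-13) = 63^137 ≡ 89 (mod 151).
Giant steps γ_i = 132·89^i mod 151: γ_0=132, γ_1=121, γ_2=48, γ_3=44, γ_4=141, γ_5=16, γ_6=65, γ_7=47, γ_8=106, γ_9=72, γ_10=66 (in table at j=5).
x = i·n + j = 10·13 + 5 = 135.
Check: 63^135 ≡ 132 (mod 151).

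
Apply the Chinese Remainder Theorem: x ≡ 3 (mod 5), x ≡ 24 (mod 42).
108

Using Chinese Remainder Theorem:
M = 5 × 42 = 210
M1 = 42, M2 = 5
y1 = 42^(-1) mod 5 = 3
y2 = 5^(-1) mod 42 = 17
x = (3×42×3 + 24×5×17) mod 210 = 108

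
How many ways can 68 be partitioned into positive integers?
3087735

p(n) counts ways to write n as a sum of positive integers (order ignored).
Euler's pentagonal recurrence: p(k) = p(k-1) + p(k-2) - p(k-5) - p(k-7) + p(k-12) + p(k-15) - ... (offsets j(3j∓1)/2, signs ++--, p(0)=1, p(<0)=0).
DP table for k = 0..67: p(0)=1, p(1)=1, p(2)=2, p(3)=3, p(4)=5, p(5)=7, p(6)=11, p(7)=15, p(8)=22, p(9)=30, p(10)=42, p(11)=56, p(12)=77, p(13)=101, p(14)=135, p(15)=176, p(16)=231, p(17)=297, p(18)=385, p(19)=490, p(20)=627, p(21)=792, p(22)=1002, p(23)=1255, p(24)=1575, p(25)=1958, p(26)=2436, p(27)=3010, p(28)=3718, p(29)=4565, p(30)=5604, p(31)=6842, p(32)=8349, p(33)=10143, p(34)=12310, p(35)=14883, p(36)=17977, p(37)=21637, p(38)=26015, p(39)=31185, p(40)=37338, p(41)=44583, p(42)=53174, p(43)=63261, p(44)=75175, p(45)=89134, p(46)=105558, p(47)=124754, p(48)=147273, p(49)=173525, p(50)=204226, p(51)=239943, p(52)=281589, p(53)=329931, p(54)=386155, p(55)=451276, p(56)=526823, p(57)=614154, p(58)=715220, p(59)=831820, p(60)=966467, p(61)=1121505, p(62)=1300156, p(63)=1505499, p(64)=1741630, p(65)=2012558, p(66)=2323520, p(67)=2679689.
Final step: p(68) = p(67) + p(66) - p(63) - p(61) + p(56) + p(53) - p(46) - p(42) + p(33) + p(28) - p(17) - p(11)
= 2679689 + 2323520 - 1505499 - 1121505 + 526823 + 329931 - 105558 - 53174 + 10143 + 3718 - 297 - 56
= 3087735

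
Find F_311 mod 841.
611

Matrix identity: Q^n = [[F_(n+1), F_n], [F_n, F_(n-1)]] with Q = [[1,1],[1,0]].
n = 311 = 100110111₂. Square-and-multiply, entries mod 841:
Q^1 = [[1,1],[1,0]]
Q^2 = (Q^1)² = [[2,1],[1,1]]
Q^4 = (Q^2)² = [[5,3],[3,2]]
Q^9 = (Q^4)²·Q = [[55,34],[34,21]]
Q^19 = (Q^9)²·Q = [[37,817],[817,61]]
Q^38 = (Q^19)² = [[263,171],[171,92]]
Q^77 = (Q^38)²·Q = [[166,13],[13,153]]
Q^155 = (Q^77)²·Q = [[755,813],[813,783]]
Q^311 = (Q^155)²·Q = [[438,611],[611,668]]
F_311 mod 841 = Q^311[0][1] = 611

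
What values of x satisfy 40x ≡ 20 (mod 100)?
x ≡ 3 (mod 5)

gcd(40, 100) = 20, which divides 20, so solutions exist.
Divide through by 20: 2x ≡ 1 (mod 5).
Find 2^(-1) mod 5 by the extended Euclidean algorithm:
5 = 2 × 2 + 1  ⟹  1 = (1)·5 + (-2)·2
So (-2)·2 ≡ 1 (mod 5), i.e. 2^(-1) ≡ -2 ≡ 3 (mod 5).
x ≡ 3 × 1 = 3 ≡ 3 (mod 5).
Check: 40 × 3 = 120 ≡ 20 (mod 100).
x ≡ 3 (mod 5), giving 20 solutions mod 100.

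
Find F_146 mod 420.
253

Matrix identity: Q^n = [[F_(n+1), F_n], [F_n, F_(n-1)]] with Q = [[1,1],[1,0]].
n = 146 = 10010010₂. Square-and-multiply, entries mod 420:
Q^1 = [[1,1],[1,0]]
Q^2 = (Q^1)² = [[2,1],[1,1]]
Q^4 = (Q^2)² = [[5,3],[3,2]]
Q^9 = (Q^4)²·Q = [[55,34],[34,21]]
Q^18 = (Q^9)² = [[401,64],[64,337]]
Q^36 = (Q^18)² = [[257,192],[192,65]]
Q^73 = (Q^36)²·Q = [[97,13],[13,84]]
Q^146 = (Q^73)² = [[338,253],[253,85]]
F_146 mod 420 = Q^146[0][1] = 253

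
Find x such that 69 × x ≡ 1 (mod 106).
63

gcd(69, 106) = 1, so the inverse exists.
Extended Euclidean algorithm on (106, 69):
106 = 1 × 69 + 37  ⟹  37 = (1)·106 + (-1)·69
69 = 1 × 37 + 32  ⟹  32 = (-1)·106 + (2)·69
37 = 1 × 32 + 5  ⟹  5 = (2)·106 + (-3)·69
32 = 6 × 5 + 2  ⟹  2 = (-13)·106 + (20)·69
5 = 2 × 2 + 1  ⟹  1 = (28)·106 + (-43)·69
So (-43)·69 ≡ 1 (mod 106), i.e. 69^(-1) ≡ -43 ≡ 63 (mod 106).
Check: 69 × 63 = 4347 ≡ 1 (mod 106)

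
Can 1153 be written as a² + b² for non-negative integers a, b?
8² + 33² (a=8, b=33)

Factorization: 1153 = 1153
By Fermat: n is sum of two squares iff every prime p ≡ 3 (mod 4) appears to even power.
All primes ≡ 3 (mod 4) appear to even power.
Search a = 0, 1, 2, … for 1153 - a² a perfect square: first hit at a = 8: 1153 - 64 = 1089 = 33².
1153 = 8² + 33² = 64 + 1089 ✓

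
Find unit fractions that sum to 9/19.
1/3 + 1/8 + 1/66 + 1/5016

Greedy algorithm:
9/19: ceiling(19/9) = 3, use 1/3
8/57: ceiling(57/8) = 8, use 1/8
7/456: ceiling(456/7) = 66, use 1/66
1/5016: ceiling(5016/1) = 5016, use 1/5016
Result: 9/19 = 1/3 + 1/8 + 1/66 + 1/5016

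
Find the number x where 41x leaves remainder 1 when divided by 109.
8

gcd(41, 109) = 1, so the inverse exists.
Extended Euclidean algorithm on (109, 41):
109 = 2 × 41 + 27  ⟹  27 = (1)·109 + (-2)·41
41 = 1 × 27 + 14  ⟹  14 = (-1)·109 + (3)·41
27 = 1 × 14 + 13  ⟹  13 = (2)·109 + (-5)·41
14 = 1 × 13 + 1  ⟹  1 = (-3)·109 + (8)·41
So (8)·41 ≡ 1 (mod 109), i.e. 41^(-1) ≡ 8 (mod 109).
Check: 41 × 8 = 328 ≡ 1 (mod 109)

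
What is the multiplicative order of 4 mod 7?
3

7 is prime, so ord(4) divides φ(7) = 6.
Divisors of 6: 1, 2, 3, 6.
Repeated squaring: 4^1 ≡ 4, 4^2 ≡ 2, 4^4 ≡ 4 (mod 7).
Test 4^d mod 7 for each divisor d in increasing order:
4^1 ≡ 4
4^2 ≡ 2
4^3 = 4^2·4^1 ≡ 1  ← first divisor giving 1
The order is 3.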